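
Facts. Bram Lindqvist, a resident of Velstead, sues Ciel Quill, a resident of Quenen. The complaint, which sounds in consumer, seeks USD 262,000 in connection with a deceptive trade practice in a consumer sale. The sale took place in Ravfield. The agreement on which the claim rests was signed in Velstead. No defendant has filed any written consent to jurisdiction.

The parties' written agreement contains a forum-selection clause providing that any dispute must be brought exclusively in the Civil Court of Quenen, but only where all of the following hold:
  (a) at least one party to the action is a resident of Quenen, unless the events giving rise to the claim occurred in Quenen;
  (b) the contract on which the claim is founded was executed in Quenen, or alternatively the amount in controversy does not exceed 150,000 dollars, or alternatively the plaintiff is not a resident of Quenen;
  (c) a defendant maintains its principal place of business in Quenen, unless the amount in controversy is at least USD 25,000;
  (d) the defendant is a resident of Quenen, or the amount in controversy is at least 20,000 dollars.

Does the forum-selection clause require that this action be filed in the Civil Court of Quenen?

Yes

The Civil Court of Quenen:
  (a) Ciel Quill resides in Quenen. Met.
  (b) The plaintiff resides in Velstead, which is not Quenen, so one alternative holds. Met.
  (c) No defendant is a corporation. The proviso rescues it, though: the amount in controversy is USD 262,000, which meets the $25,000 floor. Met.
  (d) The defendant resides in Quenen — that alternative is enough. Met.
  → The clause applies.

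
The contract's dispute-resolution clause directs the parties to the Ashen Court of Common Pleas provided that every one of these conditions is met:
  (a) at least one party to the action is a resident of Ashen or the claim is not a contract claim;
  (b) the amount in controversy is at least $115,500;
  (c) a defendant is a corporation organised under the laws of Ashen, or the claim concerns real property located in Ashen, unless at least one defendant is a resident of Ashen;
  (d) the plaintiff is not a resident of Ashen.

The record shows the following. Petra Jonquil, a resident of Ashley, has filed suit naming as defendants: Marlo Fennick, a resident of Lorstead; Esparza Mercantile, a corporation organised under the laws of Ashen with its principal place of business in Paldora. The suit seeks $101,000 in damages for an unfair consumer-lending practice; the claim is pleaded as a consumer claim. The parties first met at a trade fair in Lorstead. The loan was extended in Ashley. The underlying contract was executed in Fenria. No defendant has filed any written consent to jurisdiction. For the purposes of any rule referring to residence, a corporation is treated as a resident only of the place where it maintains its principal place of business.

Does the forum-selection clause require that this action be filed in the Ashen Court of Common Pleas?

The Ashen Court of Common Pleas:
  (a) The claim is a consumer claim, not a contract claim, which satisfies one of the alternatives. Condition met.
  (b) The amount in controversy is 101,000 dollars, below the 115,500 dollars floor. Not met.
  (c) Esparza Mercantile is organised under the laws of Ashen, so this disjunct is met. Satisfied.
  (d) The plaintiff resides in Ashley, which is not Ashen. Met.
  → Forum clause is not triggered.

No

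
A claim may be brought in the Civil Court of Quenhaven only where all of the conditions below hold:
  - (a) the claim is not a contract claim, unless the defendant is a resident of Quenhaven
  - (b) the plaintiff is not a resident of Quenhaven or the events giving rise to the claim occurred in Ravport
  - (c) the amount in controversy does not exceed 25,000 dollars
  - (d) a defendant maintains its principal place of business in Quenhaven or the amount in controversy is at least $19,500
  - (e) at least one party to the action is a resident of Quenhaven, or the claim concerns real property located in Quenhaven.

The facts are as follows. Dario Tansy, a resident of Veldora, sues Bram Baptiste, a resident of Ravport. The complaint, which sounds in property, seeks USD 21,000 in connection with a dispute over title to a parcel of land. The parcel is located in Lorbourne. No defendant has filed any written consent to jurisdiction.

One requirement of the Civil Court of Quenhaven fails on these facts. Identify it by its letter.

The Civil Court of Quenhaven:
  (a) The claim is a property claim, not a contract claim. Condition met.
  (b) The plaintiff resides in Veldora, which is not Quenhaven — that alternative is enough. Satisfied.
  (c) The amount in controversy is USD 21,000, within the 25,000 dollars ceiling. Satisfied.
  (d) The amount in controversy is 21,000 dollars, which meets the 19,500 dollars floor, so this disjunct is met. Met.
  (e) No party resides in Quenhaven; the property lies in Lorbourne, not Quenhaven — no alternative holds. Not satisfied.
Only condition (e) fails.

(e)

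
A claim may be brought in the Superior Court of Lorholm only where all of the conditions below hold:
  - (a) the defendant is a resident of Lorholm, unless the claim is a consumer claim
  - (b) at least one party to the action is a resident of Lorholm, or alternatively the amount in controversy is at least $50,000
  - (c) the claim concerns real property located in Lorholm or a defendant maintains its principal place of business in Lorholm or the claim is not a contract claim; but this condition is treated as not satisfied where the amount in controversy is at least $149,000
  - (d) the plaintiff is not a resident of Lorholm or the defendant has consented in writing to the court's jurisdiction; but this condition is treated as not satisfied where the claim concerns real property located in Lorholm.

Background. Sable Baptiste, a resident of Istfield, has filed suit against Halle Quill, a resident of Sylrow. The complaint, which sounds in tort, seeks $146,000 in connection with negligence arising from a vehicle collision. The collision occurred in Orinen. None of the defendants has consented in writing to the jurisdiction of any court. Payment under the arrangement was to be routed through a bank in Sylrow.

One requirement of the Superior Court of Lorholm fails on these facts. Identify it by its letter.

(a)

The Superior Court of Lorholm:
  (a) The defendant resides in Sylrow, not Lorholm. And the claim is a tort claim, not a consumer claim, so the proviso does not save it. Not met.
  (b) The amount in controversy is USD 146,000, which meets the 50,000 dollars floor, so this disjunct is met. Satisfied.
  (c) The claim is a tort claim, not a contract claim, so this disjunct is met. The carve-out does not apply: the amount in controversy is 146,000 dollars, below the 149,000 dollars floor. Condition met.
  (d) The plaintiff resides in Istfield, which is not Lorholm — that alternative is enough. The exception is not triggered, since the claim does not concern real property. Condition met.
Only condition (a) fails.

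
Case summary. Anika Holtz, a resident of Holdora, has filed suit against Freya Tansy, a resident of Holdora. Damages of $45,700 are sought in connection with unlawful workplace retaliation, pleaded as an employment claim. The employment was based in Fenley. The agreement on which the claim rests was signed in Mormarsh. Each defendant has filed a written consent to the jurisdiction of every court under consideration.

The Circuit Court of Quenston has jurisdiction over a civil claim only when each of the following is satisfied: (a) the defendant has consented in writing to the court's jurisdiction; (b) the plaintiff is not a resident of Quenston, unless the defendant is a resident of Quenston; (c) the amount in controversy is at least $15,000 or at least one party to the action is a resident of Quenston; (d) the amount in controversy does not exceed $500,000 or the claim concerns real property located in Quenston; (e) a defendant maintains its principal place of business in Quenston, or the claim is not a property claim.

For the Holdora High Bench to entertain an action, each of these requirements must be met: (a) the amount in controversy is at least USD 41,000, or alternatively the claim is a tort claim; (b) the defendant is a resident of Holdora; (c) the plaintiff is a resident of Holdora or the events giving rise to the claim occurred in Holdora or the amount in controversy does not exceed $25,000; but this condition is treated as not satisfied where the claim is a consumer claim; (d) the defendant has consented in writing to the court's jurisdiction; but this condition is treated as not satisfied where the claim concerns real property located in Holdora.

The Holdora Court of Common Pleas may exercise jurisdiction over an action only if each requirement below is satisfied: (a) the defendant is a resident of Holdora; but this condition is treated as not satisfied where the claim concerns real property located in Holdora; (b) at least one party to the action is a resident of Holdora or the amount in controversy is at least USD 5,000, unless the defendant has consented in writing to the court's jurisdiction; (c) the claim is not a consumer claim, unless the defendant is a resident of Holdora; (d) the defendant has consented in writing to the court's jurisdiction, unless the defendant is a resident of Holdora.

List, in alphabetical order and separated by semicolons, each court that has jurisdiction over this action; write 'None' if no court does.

the Circuit Court of Quenston; the Holdora Court of Common Pleas; the Holdora High Bench

The Circuit Court of Quenston:
  (a) Every defendant has filed written consent. Met.
  (b) The plaintiff resides in Holdora, which is not Quenston. Condition met.
  (c) The amount in controversy is $45,700, which meets the $15,000 floor, which satisfies one of the alternatives. Condition met.
  (d) The amount in controversy is $45,700, within the 500,000 dollars ceiling, so this disjunct is met. Condition met.
  (e) The claim is an employment claim, not a property claim, so this disjunct is met. Met.
  → All conditions met; jurisdiction exists.
The Holdora High Bench:
  (a) The amount in controversy is $45,700, which meets the 41,000 dollars floor, so one alternative holds. Met.
  (b) The defendant resides in Holdora. Condition met.
  (c) The plaintiff resides in Holdora, so this disjunct is met. The carve-out does not apply: the claim is an employment claim, not a consumer claim. Satisfied.
  (d) Every defendant has filed written consent. The exception is not triggered, since the claim does not concern real property. Condition met.
  → The court has jurisdiction.
The Holdora Court of Common Pleas:
  (a) The defendant resides in Holdora. The exception is not triggered, since the claim does not concern real property. Condition met.
  (b) Anika Holtz resides in Holdora, which satisfies one of the alternatives. Satisfied.
  (c) The claim is an employment claim, not a consumer claim. Satisfied.
  (d) Every defendant has filed written consent. Satisfied.
  → Every requirement is satisfied — jurisdiction.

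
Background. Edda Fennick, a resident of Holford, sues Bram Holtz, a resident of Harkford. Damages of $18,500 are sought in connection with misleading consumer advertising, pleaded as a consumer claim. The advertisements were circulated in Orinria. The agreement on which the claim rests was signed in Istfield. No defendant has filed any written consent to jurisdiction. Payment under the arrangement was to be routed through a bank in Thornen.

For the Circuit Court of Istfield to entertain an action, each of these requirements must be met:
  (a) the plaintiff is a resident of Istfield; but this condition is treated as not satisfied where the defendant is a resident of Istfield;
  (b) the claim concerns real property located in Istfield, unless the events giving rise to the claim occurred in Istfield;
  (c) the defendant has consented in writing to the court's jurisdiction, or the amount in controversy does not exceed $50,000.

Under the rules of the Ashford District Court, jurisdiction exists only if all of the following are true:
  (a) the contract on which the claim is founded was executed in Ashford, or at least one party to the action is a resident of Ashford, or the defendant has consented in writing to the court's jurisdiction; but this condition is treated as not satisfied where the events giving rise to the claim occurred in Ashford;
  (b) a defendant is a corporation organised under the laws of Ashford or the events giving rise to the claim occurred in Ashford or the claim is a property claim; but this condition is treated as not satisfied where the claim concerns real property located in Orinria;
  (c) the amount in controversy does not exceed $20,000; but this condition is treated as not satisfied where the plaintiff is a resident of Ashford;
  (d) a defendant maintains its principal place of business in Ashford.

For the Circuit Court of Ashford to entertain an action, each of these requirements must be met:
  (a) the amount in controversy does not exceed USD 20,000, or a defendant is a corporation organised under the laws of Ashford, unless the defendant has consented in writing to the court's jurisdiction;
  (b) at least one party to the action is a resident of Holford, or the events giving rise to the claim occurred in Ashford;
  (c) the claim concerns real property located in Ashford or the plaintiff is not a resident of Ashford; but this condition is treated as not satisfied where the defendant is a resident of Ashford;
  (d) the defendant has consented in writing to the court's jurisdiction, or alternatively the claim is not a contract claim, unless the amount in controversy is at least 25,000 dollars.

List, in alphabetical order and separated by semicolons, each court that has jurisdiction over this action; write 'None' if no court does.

The Circuit Court of Istfield:
  (a) The plaintiff resides in Holford, not Istfield. Fails.
  (b) The claim does not concern real property. Nor does the 'unless' clause help: the operative events occurred in Orinria, not Istfield. Not satisfied.
  (c) The amount in controversy is $18,500, within the USD 50,000 ceiling, which satisfies one of the alternatives. Condition met.
  → The court lacks jurisdiction.
The Ashford District Court:
  (a) The contract was executed in Istfield, not Ashford; no party resides in Ashford; no such written consent has been filed — none of the alternatives is met. Not met.
  (b) No defendant is a corporation; the operative events occurred in Orinria, not Ashford; the claim is a consumer claim, not a property claim — no alternative holds. Not met.
  (c) The amount in controversy is $18,500, within the 20,000 dollars ceiling. The carve-out does not apply: the plaintiff resides in Holford, not Ashford. Met.
  (d) No defendant is a corporation. Not met.
  → At least one condition fails; no jurisdiction.
The Circuit Court of Ashford:
  (a) The amount in controversy is 18,500 dollars, within the 20,000 dollars ceiling, so this disjunct is met. Condition met.
  (b) Edda Fennick resides in Holford, so this disjunct is met. Satisfied.
  (c) The plaintiff resides in Holford, which is not Ashford, so this disjunct is met. The exception is not triggered, since the defendant resides in Harkford, not Ashford. Satisfied.
  (d) The claim is a consumer claim, not a contract claim, so this disjunct is met. Satisfied.
  → The court has jurisdiction.

the Circuit Court of Ashford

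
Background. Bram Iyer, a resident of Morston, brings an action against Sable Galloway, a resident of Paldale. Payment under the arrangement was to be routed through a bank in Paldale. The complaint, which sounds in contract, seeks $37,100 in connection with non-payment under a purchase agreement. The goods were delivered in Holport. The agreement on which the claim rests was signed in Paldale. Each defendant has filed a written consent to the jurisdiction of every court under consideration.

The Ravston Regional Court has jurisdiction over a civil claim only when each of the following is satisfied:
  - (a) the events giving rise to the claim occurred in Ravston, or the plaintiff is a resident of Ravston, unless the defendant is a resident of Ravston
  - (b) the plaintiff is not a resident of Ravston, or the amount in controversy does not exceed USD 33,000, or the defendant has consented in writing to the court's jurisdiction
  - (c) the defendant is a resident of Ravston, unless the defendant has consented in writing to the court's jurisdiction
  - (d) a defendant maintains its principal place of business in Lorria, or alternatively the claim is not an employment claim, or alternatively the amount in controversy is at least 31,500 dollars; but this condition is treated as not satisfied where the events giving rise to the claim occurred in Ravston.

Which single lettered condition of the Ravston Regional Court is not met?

The Ravston Regional Court:
  (a) The operative events occurred in Holport, not Ravston; the plaintiff resides in Morston, not Ravston — no alternative holds. Nor does the 'unless' clause help: the defendant resides in Paldale, not Ravston. Not satisfied.
  (b) The plaintiff resides in Morston, which is not Ravston, so this disjunct is met. Met.
  (c) The defendant resides in Paldale, not Ravston. But every defendant has filed written consent, and the 'unless' clause therefore excuses the requirement. Condition met.
  (d) The claim is a contract claim, not an employment claim, so one alternative holds. The exception is not triggered, since the operative events occurred in Holport, not Ravston. Met.
Only condition (a) fails.

(a)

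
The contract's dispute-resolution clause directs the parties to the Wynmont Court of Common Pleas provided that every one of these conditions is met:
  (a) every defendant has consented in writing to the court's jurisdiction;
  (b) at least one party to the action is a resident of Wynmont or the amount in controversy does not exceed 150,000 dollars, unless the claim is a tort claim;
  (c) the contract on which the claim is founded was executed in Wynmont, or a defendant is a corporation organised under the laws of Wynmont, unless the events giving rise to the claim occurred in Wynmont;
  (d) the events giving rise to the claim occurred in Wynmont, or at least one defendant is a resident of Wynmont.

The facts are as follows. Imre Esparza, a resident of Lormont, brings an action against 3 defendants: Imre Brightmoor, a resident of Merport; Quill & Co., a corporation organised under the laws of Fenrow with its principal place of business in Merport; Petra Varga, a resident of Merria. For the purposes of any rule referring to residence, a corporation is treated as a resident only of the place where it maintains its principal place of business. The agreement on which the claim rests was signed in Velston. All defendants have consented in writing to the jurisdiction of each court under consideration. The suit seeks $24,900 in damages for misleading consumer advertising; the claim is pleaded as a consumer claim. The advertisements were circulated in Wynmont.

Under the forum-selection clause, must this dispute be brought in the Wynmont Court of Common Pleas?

The Wynmont Court of Common Pleas:
  (a) Every defendant has filed written consent. Met.
  (b) The amount in controversy is 24,900 dollars, within the $150,000 ceiling, which satisfies one of the alternatives. Satisfied.
  (c) The contract was executed in Velston, not Wynmont; the corporate defendant(s) are organised in Fenrow, not Wynmont — none of the alternatives is met. However, the operative events occurred in Wynmont, so the 'unless' proviso supplies this condition. Satisfied.
  (d) The operative events occurred in Wynmont — that alternative is enough. Satisfied.
  → Forum clause is triggered.

Yes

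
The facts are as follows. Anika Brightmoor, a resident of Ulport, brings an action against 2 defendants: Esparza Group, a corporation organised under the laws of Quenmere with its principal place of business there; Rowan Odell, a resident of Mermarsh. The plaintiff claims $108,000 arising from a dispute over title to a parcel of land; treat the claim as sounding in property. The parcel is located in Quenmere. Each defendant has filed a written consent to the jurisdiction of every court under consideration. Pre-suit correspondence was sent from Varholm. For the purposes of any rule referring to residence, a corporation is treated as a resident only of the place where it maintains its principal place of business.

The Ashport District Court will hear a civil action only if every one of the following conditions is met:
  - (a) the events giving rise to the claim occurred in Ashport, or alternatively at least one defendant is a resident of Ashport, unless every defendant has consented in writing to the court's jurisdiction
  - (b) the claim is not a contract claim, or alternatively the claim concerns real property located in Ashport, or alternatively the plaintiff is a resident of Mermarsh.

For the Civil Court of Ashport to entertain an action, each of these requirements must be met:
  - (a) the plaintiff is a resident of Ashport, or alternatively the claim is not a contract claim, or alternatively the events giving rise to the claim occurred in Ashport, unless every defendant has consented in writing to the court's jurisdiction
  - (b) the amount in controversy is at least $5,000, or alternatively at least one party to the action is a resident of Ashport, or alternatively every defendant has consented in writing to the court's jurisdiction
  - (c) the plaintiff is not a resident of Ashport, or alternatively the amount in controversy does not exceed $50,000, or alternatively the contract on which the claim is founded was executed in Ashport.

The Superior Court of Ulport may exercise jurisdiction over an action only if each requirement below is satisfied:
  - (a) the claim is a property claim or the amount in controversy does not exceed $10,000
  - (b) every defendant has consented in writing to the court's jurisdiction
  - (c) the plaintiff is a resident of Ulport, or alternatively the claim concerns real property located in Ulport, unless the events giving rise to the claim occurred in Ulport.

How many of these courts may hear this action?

3

The Ashport District Court:
  (a) The operative events occurred in Quenmere, not Ashport; no defendant resides in Ashport (they reside in Quenmere, Mermarsh) — no alternative holds. The proviso rescues it, though: every defendant has filed written consent. Satisfied.
  (b) The claim is a property claim, not a contract claim, which satisfies one of the alternatives. Condition met.
  → Every requirement is satisfied — jurisdiction.
The Civil Court of Ashport:
  (a) The claim is a property claim, not a contract claim, which satisfies one of the alternatives. Satisfied.
  (b) The amount in controversy is 108,000 dollars, which meets the $5,000 floor, so one alternative holds. Condition met.
  (c) The plaintiff resides in Ulport, which is not Ashport, which satisfies one of the alternatives. Condition met.
  → All conditions met; jurisdiction exists.
The Superior Court of Ulport:
  (a) The claim is a property claim, which satisfies one of the alternatives. Met.
  (b) Every defendant has filed written consent. Condition met.
  (c) The plaintiff resides in Ulport, so this disjunct is met. Satisfied.
  → The court has jurisdiction.
Courts with jurisdiction: the Ashport District Court, the Civil Court of Ashport, the Superior Court of Ulport — 3 in total.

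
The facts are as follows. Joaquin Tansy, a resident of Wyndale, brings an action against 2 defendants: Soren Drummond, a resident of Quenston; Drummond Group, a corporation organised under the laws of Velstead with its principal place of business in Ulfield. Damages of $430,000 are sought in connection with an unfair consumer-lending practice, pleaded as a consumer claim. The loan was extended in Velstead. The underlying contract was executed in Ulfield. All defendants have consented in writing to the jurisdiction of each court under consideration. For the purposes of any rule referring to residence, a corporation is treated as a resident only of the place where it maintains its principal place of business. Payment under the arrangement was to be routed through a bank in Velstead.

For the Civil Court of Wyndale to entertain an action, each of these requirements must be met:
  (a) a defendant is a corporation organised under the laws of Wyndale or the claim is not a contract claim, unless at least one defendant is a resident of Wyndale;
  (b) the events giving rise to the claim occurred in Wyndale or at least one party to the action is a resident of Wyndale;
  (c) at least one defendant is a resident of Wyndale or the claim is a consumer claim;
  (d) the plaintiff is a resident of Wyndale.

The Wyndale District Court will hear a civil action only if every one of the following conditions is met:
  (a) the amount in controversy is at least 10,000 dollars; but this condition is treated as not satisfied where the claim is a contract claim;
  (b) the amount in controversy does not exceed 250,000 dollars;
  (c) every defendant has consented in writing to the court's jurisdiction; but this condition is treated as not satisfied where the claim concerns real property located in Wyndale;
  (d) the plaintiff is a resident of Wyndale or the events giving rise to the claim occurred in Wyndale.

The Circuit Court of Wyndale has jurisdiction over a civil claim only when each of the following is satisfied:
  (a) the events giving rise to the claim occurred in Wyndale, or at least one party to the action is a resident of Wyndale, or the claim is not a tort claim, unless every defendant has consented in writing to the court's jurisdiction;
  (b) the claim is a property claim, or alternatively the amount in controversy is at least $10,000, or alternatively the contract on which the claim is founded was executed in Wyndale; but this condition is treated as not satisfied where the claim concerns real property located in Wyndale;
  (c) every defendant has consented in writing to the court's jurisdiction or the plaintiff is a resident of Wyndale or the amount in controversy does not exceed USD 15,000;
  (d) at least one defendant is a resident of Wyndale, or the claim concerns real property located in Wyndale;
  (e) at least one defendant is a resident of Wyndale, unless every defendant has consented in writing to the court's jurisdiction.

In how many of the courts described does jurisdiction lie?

The Civil Court of Wyndale:
  (a) The claim is a consumer claim, not a contract claim, so this disjunct is met. Condition met.
  (b) Joaquin Tansy resides in Wyndale, so one alternative holds. Satisfied.
  (c) The claim is a consumer claim — that alternative is enough. Condition met.
  (d) The plaintiff resides in Wyndale. Met.
  → Jurisdiction lies.
The Wyndale District Court:
  (a) The amount in controversy is $430,000, which meets the $10,000 floor. The exception is not triggered, since the claim is a consumer claim, not a contract claim. Condition met.
  (b) The amount in controversy is USD 430,000, above the $250,000 ceiling. Not met.
  (c) Every defendant has filed written consent. And the carve-out is inapplicable — the claim does not concern real property. Satisfied.
  (d) The plaintiff resides in Wyndale, so one alternative holds. Met.
  → No jurisdiction.
The Circuit Court of Wyndale:
  (a) Joaquin Tansy resides in Wyndale, which satisfies one of the alternatives. Met.
  (b) The amount in controversy is USD 430,000, which meets the USD 10,000 floor, so one alternative holds. And the carve-out is inapplicable — the claim does not concern real property. Condition met.
  (c) Every defendant has filed written consent, which satisfies one of the alternatives. Condition met.
  (d) No defendant resides in Wyndale (they reside in Quenston, Ulfield); the claim does not concern real property — every alternative fails. Fails.
  (e) No defendant resides in Wyndale (they reside in Quenston, Ulfield). The proviso rescues it, though: every defendant has filed written consent. Met.
  → At least one condition fails; no jurisdiction.
Courts with jurisdiction: the Civil Court of Wyndale — 1 in total.

1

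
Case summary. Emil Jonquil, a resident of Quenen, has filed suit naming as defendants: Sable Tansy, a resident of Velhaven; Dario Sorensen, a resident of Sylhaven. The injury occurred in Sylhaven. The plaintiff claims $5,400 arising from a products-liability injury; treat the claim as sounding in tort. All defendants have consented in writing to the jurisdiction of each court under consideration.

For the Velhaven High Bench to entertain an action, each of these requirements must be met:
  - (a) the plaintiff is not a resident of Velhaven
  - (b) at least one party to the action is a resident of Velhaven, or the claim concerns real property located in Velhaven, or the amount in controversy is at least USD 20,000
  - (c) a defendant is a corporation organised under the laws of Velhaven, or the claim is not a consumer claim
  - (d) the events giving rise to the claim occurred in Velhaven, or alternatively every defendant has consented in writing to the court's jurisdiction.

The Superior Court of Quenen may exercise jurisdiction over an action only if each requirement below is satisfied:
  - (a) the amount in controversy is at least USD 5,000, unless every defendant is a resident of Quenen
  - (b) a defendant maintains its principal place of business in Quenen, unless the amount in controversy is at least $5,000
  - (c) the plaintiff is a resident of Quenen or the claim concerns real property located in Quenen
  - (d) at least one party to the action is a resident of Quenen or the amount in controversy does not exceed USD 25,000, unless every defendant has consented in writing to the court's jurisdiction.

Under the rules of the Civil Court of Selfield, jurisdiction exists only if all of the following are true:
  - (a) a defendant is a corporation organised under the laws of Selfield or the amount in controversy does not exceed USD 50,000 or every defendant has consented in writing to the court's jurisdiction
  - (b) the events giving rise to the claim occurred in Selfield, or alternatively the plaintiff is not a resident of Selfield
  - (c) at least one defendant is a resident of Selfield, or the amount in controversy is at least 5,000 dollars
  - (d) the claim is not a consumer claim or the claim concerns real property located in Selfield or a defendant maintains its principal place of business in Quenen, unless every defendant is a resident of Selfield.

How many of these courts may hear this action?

The Velhaven High Bench:
  (a) The plaintiff resides in Quenen, which is not Velhaven. Condition met.
  (b) Sable Tansy resides in Velhaven, so this disjunct is met. Satisfied.
  (c) The claim is a tort claim, not a consumer claim — that alternative is enough. Condition met.
  (d) Every defendant has filed written consent, so one alternative holds. Condition met.
  → The court has jurisdiction.
The Superior Court of Quenen:
  (a) The amount in controversy is $5,400, which meets the USD 5,000 floor. Satisfied.
  (b) No defendant is a corporation. The proviso rescues it, though: the amount in controversy is 5,400 dollars, which meets the $5,000 floor. Satisfied.
  (c) The plaintiff resides in Quenen, so one alternative holds. Satisfied.
  (d) Emil Jonquil resides in Quenen, so one alternative holds. Condition met.
  → Jurisdiction lies.
The Civil Court of Selfield:
  (a) The amount in controversy is USD 5,400, within the 50,000 dollars ceiling, so this disjunct is met. Met.
  (b) The plaintiff resides in Quenen, which is not Selfield, which satisfies one of the alternatives. Condition met.
  (c) The amount in controversy is USD 5,400, which meets the USD 5,000 floor, which satisfies one of the alternatives. Met.
  (d) The claim is a tort claim, not a consumer claim, so this disjunct is met. Met.
  → The court has jurisdiction.
Courts with jurisdiction: the Velhaven High Bench, the Superior Court of Quenen, the Civil Court of Selfield — 3 in total.

3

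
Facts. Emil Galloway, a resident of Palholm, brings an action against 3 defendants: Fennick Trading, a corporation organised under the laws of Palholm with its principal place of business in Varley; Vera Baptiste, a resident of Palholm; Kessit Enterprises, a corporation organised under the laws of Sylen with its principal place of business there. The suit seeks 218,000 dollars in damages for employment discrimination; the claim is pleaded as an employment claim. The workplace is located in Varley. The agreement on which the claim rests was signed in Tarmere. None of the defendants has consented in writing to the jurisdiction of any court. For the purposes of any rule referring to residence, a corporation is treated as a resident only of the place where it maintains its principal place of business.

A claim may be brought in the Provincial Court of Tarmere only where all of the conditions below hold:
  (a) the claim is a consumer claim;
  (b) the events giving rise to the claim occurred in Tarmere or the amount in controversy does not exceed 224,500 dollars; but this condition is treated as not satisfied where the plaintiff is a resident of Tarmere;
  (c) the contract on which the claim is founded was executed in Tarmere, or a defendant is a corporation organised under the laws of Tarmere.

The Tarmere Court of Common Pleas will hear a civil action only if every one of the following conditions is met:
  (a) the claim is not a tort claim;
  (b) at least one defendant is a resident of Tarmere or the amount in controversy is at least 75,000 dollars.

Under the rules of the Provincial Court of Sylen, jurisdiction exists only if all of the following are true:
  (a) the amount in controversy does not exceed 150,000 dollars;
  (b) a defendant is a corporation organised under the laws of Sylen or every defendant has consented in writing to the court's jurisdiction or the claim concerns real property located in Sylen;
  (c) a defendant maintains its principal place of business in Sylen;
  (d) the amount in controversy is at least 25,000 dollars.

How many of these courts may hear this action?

The Provincial Court of Tarmere:
  (a) The claim is an employment claim, not a consumer claim. Not met.
  (b) The amount in controversy is USD 218,000, within the $224,500 ceiling, so this disjunct is met. The exception is not triggered, since the plaintiff resides in Palholm, not Tarmere. Met.
  (c) The contract was executed in Tarmere — that alternative is enough. Met.
  → At least one condition fails; no jurisdiction.
The Tarmere Court of Common Pleas:
  (a) The claim is an employment claim, not a tort claim. Condition met.
  (b) The amount in controversy is $218,000, which meets the $75,000 floor, so one alternative holds. Met.
  → All conditions met; jurisdiction exists.
The Provincial Court of Sylen:
  (a) The amount in controversy is USD 218,000, above the USD 150,000 ceiling. Not met.
  (b) Kessit Enterprises is organised under the laws of Sylen, so this disjunct is met. Met.
  (c) Kessit Enterprises has its principal place of business in Sylen. Met.
  (d) The amount in controversy is $218,000, which meets the $25,000 floor. Met.
  → At least one condition fails; no jurisdiction.
Courts with jurisdiction: the Tarmere Court of Common Pleas — 1 in total.

1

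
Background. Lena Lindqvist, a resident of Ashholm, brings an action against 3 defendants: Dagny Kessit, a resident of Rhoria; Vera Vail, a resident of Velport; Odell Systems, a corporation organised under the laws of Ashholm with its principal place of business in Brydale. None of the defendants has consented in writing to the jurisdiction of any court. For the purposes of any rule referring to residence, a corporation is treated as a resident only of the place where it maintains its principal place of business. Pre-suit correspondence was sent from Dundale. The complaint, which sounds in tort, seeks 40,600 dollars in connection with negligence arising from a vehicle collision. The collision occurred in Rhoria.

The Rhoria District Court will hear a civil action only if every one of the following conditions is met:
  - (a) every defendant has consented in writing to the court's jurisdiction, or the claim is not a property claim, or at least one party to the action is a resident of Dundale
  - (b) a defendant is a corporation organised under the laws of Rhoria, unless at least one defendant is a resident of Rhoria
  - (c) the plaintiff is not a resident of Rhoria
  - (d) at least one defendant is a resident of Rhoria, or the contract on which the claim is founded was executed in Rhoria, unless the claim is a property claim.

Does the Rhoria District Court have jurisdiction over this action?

The Rhoria District Court:
  (a) The claim is a tort claim, not a property claim, so this disjunct is met. Satisfied.
  (b) The corporate defendant(s) are organised in Ashholm, not Rhoria. The proviso rescues it, though: Dagny Kessit resides in Rhoria. Condition met.
  (c) The plaintiff resides in Ashholm, which is not Rhoria. Satisfied.
  (d) Dagny Kessit resides in Rhoria — that alternative is enough. Met.
  → All conditions met; jurisdiction exists.

Yes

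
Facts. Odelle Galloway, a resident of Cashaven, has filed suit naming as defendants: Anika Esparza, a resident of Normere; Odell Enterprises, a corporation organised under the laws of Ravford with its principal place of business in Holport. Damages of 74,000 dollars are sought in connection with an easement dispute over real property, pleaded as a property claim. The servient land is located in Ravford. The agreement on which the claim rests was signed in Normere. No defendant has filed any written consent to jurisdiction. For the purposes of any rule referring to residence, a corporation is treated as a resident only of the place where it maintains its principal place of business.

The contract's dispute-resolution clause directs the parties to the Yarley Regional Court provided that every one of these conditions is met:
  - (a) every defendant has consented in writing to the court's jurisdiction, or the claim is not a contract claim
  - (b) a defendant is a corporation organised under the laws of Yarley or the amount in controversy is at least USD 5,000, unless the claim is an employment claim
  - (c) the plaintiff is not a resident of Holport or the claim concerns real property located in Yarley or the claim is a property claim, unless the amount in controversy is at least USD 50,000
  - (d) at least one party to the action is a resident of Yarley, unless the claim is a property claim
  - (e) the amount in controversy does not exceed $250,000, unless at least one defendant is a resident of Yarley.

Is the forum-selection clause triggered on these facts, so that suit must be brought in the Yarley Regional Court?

Yes

The Yarley Regional Court:
  (a) The claim is a property claim, not a contract claim, so one alternative holds. Satisfied.
  (b) The amount in controversy is $74,000, which meets the $5,000 floor — that alternative is enough. Condition met.
  (c) The plaintiff resides in Cashaven, which is not Holport, which satisfies one of the alternatives. Satisfied.
  (d) No party resides in Yarley. But the claim is a property claim, and the 'unless' clause therefore excuses the requirement. Satisfied.
  (e) The amount in controversy is $74,000, within the 250,000 dollars ceiling. Satisfied.
  → The clause applies.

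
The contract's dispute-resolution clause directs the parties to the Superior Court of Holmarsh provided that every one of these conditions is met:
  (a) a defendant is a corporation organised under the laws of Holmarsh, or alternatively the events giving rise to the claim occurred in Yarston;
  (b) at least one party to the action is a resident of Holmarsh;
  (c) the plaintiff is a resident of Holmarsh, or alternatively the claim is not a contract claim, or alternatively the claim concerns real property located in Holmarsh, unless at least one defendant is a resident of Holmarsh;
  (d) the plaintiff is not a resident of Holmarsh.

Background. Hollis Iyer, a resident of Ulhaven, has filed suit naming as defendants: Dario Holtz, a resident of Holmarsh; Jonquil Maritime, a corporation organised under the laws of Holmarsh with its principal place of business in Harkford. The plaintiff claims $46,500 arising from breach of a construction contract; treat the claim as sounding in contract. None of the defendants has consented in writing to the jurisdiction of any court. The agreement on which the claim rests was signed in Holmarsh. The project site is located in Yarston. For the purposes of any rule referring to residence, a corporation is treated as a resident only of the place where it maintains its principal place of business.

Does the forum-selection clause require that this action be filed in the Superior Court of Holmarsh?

The Superior Court of Holmarsh:
  (a) Jonquil Maritime is organised under the laws of Holmarsh, so this disjunct is met. Met.
  (b) Dario Holtz resides in Holmarsh. Condition met.
  (c) The plaintiff resides in Ulhaven, not Holmarsh; the claim is a contract claim; the claim does not concern real property — every alternative fails. However, Dario Holtz resides in Holmarsh, so the 'unless' proviso supplies this condition. Met.
  (d) The plaintiff resides in Ulhaven, which is not Holmarsh. Condition met.
  → Forum clause is triggered.

Yes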